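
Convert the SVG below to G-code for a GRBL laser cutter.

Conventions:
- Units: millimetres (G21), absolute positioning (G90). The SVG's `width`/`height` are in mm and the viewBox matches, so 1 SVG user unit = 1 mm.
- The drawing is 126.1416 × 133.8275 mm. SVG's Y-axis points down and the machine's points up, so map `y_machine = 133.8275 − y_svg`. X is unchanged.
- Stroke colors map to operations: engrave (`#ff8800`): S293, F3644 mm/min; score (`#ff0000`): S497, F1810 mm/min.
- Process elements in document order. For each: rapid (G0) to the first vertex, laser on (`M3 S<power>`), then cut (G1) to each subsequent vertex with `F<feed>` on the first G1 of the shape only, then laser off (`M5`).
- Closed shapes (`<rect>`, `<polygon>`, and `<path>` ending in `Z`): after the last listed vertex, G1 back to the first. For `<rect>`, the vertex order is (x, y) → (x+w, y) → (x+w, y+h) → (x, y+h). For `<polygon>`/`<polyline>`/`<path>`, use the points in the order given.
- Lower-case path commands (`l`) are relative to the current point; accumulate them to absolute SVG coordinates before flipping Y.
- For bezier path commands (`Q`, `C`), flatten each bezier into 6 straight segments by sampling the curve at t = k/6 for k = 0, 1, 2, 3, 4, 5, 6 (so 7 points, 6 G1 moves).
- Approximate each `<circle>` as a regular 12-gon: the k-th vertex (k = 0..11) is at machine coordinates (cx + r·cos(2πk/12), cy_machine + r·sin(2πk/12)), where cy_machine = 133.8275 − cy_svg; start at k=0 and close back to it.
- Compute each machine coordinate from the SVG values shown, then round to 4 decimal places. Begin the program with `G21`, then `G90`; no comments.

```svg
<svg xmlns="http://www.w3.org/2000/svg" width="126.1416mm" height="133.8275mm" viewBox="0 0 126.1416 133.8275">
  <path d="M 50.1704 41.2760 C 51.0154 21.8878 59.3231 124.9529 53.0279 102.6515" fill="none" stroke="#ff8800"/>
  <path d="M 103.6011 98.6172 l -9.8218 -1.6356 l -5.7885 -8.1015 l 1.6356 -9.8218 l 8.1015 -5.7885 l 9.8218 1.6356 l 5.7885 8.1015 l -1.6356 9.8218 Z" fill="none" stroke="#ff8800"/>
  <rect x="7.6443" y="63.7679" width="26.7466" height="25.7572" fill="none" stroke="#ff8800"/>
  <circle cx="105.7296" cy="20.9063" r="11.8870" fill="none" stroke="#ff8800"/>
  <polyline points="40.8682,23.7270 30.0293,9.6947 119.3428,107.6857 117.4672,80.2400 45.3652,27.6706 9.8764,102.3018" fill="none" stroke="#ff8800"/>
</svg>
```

G21
G90
G0 X50.1704 Y92.5515
M3 S293
G1 X51.1126 Y93.1885 F3644
G1 X52.6857 Y80.3004
G1 X54.2767 Y60.7713
G1 X55.2727 Y41.4849
G1 X55.0607 Y29.3252
G1 X53.0279 Y31.1760
M5
G0 X103.6011 Y35.2103
M3 S293
G1 X93.7793 Y36.8459 F3644
G1 X87.9908 Y44.9474
G1 X89.6264 Y54.7692
G1 X97.7279 Y60.5577
G1 X107.5497 Y58.9221
G1 X113.3382 Y50.8206
G1 X111.7026 Y40.9988
G1 X103.6011 Y35.2103
M5
G0 X7.6443 Y70.0596
M3 S293
G1 X34.3909 Y70.0596 F3644
G1 X34.3909 Y44.3024
G1 X7.6443 Y44.3024
G1 X7.6443 Y70.0596
M5
G0 X117.6166 Y112.9212
M3 S293
G1 X116.0240 Y118.8647 F3644
G1 X111.6731 Y123.2156
G1 X105.7296 Y124.8082
G1 X99.7861 Y123.2156
G1 X95.4352 Y118.8647
G1 X93.8426 Y112.9212
G1 X95.4352 Y106.9777
G1 X99.7861 Y102.6268
G1 X105.7296 Y101.0342
G1 X111.6731 Y102.6268
G1 X116.0240 Y106.9777
G1 X117.6166 Y112.9212
M5
G0 X40.8682 Y110.1005
M3 S293
G1 X30.0293 Y124.1328 F3644
G1 X119.3428 Y26.1418
G1 X117.4672 Y53.5875
G1 X45.3652 Y106.1569
G1 X9.8764 Y31.5257
M5

1 u = 1 mm; y_m = 133.8275 − y.

[1] `<path>` cubic bezier, #ff8800→engrave S293 F3644: (50.1704,92.5515) → (51.1126,93.1885) → (52.6857,80.3004) → (54.2767,60.7713) → (55.2727,41.4849) → (55.0607,29.3252) → (53.0279,31.1760)

[2] `<path>` regular polygon, #ff8800→engrave S293 F3644: (103.6011,35.2103) → (93.7793,36.8459) → (87.9908,44.9474) → (89.6264,54.7692) → (97.7279,60.5577) → (107.5497,58.9221) → (113.3382,50.8206) → (111.7026,40.9988) → (103.6011,35.2103) (closed)

[3] `<rect>` rectangle, #ff8800→engrave S293 F3644: (7.6443,70.0596) → (34.3909,70.0596) → (34.3909,44.3024) → (7.6443,44.3024) → (7.6443,70.0596) (closed)

[4] `<circle>` circle, #ff8800→engrave S293 F3644: (117.6166,112.9212) → (116.0240,118.8647) → (111.6731,123.2156) → (105.7296,124.8082) → (99.7861,123.2156) → (95.4352,118.8647) → (93.8426,112.9212) → (95.4352,106.9777) → (99.7861,102.6268) → (105.7296,101.0342) → (111.6731,102.6268) → (116.0240,106.9777) → (117.6166,112.9212) (closed)

[5] `<polyline>` open polyline, #ff8800→engrave S293 F3644: (40.8682,110.1005) → (30.0293,124.1328) → (119.3428,26.1418) → (117.4672,53.5875) → (45.3652,106.1569) → (9.8764,31.5257)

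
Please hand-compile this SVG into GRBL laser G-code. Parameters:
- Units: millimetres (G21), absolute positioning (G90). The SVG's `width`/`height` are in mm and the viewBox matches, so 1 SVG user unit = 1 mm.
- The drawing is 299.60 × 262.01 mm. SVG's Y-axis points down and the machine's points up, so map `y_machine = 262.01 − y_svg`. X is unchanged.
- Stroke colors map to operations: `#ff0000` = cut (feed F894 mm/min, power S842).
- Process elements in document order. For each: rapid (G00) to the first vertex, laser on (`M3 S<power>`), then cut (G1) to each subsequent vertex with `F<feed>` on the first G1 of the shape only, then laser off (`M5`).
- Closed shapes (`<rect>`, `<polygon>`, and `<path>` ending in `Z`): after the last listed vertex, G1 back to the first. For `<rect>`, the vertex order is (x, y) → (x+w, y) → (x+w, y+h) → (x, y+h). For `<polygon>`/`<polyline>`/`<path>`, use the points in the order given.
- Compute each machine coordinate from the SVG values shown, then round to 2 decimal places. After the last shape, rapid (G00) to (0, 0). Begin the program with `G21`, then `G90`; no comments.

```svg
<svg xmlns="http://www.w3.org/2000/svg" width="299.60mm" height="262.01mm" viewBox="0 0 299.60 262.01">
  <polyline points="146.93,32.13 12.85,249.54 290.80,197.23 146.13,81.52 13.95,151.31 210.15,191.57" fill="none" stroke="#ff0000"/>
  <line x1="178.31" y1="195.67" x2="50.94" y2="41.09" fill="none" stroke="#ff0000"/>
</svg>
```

Since the viewBox matches the mm dimensions, user units are millimetres directly. The only transform is the Y-flip y_m = 262.01 − y_svg.

Shape 1 is a open polyline drawn with `<polyline>`. Its stroke #ff0000 means cut at S842, F894. After flipping Y the toolpath is (146.93,229.88) → (12.85,12.47) → (290.80,64.78) → (146.13,180.49) → (13.95,110.70) → (210.15,70.44).

Shape 2 is a line segment drawn with `<line>`. Its stroke #ff0000 means cut at S842, F894. After flipping Y the toolpath is (178.31,66.34) → (50.94,220.92).

G21
G90
G00 X146.93 Y229.88
M3 S842
G1 X12.85 Y12.47 F894
G1 X290.80 Y64.78
G1 X146.13 Y180.49
G1 X13.95 Y110.70
G1 X210.15 Y70.44
M5
G00 X178.31 Y66.34
M3 S842
G1 X50.94 Y220.92 F894
M5
G00 X0.00 Y0.00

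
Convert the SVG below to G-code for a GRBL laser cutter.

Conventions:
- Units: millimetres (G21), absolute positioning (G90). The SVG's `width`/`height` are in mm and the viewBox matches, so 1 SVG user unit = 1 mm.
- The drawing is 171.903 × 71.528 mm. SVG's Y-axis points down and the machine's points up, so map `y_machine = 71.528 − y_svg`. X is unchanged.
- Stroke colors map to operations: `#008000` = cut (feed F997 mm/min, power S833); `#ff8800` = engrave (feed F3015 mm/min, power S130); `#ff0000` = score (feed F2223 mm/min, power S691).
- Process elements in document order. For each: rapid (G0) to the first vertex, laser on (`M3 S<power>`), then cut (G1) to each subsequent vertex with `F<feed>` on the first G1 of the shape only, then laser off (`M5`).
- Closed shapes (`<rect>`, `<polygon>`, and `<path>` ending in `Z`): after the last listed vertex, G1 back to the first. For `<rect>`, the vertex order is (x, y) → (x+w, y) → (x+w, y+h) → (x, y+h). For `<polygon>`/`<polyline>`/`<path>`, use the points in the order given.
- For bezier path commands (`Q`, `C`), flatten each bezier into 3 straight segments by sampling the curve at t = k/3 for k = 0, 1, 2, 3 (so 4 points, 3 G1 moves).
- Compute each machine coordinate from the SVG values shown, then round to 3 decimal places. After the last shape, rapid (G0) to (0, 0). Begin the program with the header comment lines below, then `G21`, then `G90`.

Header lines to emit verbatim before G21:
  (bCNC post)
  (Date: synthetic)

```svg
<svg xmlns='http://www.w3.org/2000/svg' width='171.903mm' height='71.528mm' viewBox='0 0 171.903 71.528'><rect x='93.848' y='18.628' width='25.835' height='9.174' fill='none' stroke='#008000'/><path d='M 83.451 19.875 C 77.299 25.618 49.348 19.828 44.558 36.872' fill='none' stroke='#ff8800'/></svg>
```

viewBox `0 0 171.903 71.528` with mm width/height → 1 unit = 1 mm. Flip: y_m = 71.528 − y_svg.

**Shape 1** — `<rect>` rectangle, stroke `#008000` → cut (S833, F997). Machine vertices: (93.848,52.900) → (119.683,52.900) → (119.683,43.726) → (93.848,43.726) → (93.848,52.900). Closed: final G1 returns to the first vertex.

**Shape 2** — `<path>` cubic bezier, stroke `#ff8800` → engrave (S130, F3015). Control points (SVG): P0=(83.451,19.875), P1=(77.299,25.618), P2=(49.348,19.828), P3=(44.558,36.872); sampled at t=k/3. Machine vertices: (83.451,51.653) → (71.698,48.481) → (55.403,45.362) → (44.558,34.656). Open path.

(bCNC post)
(Date: synthetic)
G21
G90
G0 X93.848 Y52.900
M3 S833
G1 X119.683 Y52.900 F997
G1 X119.683 Y43.726
G1 X93.848 Y43.726
G1 X93.848 Y52.900
M5
G0 X83.451 Y51.653
M3 S130
G1 X71.698 Y48.481 F3015
G1 X55.403 Y45.362
G1 X44.558 Y34.656
M5
G0 X0.000 Y0.000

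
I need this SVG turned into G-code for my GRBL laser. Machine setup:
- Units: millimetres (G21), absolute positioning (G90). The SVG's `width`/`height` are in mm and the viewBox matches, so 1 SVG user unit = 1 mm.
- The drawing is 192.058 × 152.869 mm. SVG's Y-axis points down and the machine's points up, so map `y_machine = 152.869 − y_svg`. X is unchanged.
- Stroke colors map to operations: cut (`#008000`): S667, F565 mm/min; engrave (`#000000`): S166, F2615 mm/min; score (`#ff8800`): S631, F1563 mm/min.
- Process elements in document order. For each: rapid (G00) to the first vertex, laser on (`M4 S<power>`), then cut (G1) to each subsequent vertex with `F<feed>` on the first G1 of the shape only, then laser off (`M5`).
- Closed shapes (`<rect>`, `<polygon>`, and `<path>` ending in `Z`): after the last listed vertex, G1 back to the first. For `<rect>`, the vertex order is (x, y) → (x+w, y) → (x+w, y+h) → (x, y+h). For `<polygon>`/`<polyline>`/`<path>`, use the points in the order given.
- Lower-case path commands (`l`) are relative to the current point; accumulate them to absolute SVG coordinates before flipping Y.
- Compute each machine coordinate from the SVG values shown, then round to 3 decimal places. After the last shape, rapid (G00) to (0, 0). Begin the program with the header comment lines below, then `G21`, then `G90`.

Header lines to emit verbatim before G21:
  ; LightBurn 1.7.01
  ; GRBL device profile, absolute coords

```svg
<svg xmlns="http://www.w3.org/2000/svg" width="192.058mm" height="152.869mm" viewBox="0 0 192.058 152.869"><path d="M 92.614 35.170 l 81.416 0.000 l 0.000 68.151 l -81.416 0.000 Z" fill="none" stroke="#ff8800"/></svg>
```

; LightBurn 1.7.01
; GRBL device profile, absolute coords
G21
G90
G00 X92.614 Y117.699
M4 S631
G1 X174.030 Y117.699 F1563
G1 X174.030 Y49.548
G1 X92.614 Y49.548
G1 X92.614 Y117.699
M5
G00 X0.000 Y0.000

viewBox `0 0 192.058 152.869` with mm width/height → 1 unit = 1 mm. Flip: y_m = 152.869 − y_svg.

**Shape 1** — `<path>` rectangle, stroke `#ff8800` → score (S631, F1563). Machine vertices: (92.614,117.699) → (174.030,117.699) → (174.030,49.548) → (92.614,49.548) → (92.614,117.699). Closed: final G1 returns to the first vertex.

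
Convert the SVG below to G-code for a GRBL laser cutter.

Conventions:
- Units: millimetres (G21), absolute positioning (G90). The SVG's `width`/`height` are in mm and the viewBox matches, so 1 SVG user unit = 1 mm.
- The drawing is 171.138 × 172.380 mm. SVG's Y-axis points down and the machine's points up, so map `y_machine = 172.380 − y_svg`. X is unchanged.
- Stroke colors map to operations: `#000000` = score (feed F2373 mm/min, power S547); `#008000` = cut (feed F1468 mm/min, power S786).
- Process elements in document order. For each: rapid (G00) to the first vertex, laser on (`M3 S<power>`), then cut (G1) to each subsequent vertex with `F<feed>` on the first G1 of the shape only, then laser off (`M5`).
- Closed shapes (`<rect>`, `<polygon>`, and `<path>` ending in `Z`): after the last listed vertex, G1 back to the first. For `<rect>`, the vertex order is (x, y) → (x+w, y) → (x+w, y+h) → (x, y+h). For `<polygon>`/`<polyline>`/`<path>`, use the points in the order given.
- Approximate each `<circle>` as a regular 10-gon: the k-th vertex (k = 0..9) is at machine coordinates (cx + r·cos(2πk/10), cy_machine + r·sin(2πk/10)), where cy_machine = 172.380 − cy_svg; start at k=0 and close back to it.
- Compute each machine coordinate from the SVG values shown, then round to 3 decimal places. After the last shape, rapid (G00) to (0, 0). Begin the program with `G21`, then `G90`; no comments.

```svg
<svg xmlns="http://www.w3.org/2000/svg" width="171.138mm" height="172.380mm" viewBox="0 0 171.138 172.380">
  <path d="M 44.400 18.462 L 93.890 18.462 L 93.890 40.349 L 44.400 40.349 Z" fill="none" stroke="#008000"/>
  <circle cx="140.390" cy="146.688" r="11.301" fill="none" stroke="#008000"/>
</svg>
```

1 u = 1 mm; y_m = 172.380 − y.

[1] `<path>` rectangle, #008000→cut S786 F1468: (44.400,153.918) → (93.890,153.918) → (93.890,132.031) → (44.400,132.031) → (44.400,153.918) (closed)

[2] `<circle>` circle, #008000→cut S786 F1468: (151.691,25.692) → (149.533,32.335) → (143.882,36.440) → (136.898,36.440) → (131.247,32.335) → (129.089,25.692) → (131.247,19.049) → (136.898,14.944) → (143.882,14.944) → (149.533,19.049) → (151.691,25.692) (closed)

G21
G90
G00 X44.400 Y153.918
M3 S786
G1 X93.890 Y153.918 F1468
G1 X93.890 Y132.031
G1 X44.400 Y132.031
G1 X44.400 Y153.918
M5
G00 X151.691 Y25.692
M3 S786
G1 X149.533 Y32.335 F1468
G1 X143.882 Y36.440
G1 X136.898 Y36.440
G1 X131.247 Y32.335
G1 X129.089 Y25.692
G1 X131.247 Y19.049
G1 X136.898 Y14.944
G1 X143.882 Y14.944
G1 X149.533 Y19.049
G1 X151.691 Y25.692
M5
G00 X0.000 Y0.000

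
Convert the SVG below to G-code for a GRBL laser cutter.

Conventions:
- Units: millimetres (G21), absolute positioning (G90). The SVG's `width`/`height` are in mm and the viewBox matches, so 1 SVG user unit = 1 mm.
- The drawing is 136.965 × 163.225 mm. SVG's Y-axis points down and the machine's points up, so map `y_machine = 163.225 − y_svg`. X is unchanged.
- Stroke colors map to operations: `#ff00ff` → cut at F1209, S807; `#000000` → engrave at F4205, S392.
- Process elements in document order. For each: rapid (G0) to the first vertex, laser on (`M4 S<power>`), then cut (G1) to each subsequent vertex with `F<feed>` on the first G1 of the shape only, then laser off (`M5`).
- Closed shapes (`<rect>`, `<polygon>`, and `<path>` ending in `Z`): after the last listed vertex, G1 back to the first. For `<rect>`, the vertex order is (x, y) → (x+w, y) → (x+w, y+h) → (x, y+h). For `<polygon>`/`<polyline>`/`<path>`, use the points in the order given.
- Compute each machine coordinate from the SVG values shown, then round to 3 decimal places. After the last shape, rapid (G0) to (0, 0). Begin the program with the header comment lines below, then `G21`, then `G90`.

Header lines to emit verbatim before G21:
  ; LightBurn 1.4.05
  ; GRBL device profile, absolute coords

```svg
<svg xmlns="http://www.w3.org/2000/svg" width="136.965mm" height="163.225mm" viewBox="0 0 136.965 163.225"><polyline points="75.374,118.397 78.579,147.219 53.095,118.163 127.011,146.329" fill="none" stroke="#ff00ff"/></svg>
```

; LightBurn 1.4.05
; GRBL device profile, absolute coords
G21
G90
G0 X75.374 Y44.828
M4 S807
G1 X78.579 Y16.006 F1209
G1 X53.095 Y45.062
G1 X127.011 Y16.896
M5
G0 X0.000 Y0.000

Since the viewBox matches the mm dimensions, user units are millimetres directly. The only transform is the Y-flip y_m = 163.225 − y_svg.

Shape 1 is a open polyline drawn with `<polyline>`. Its stroke #ff00ff means cut at S807, F1209. After flipping Y the toolpath is (75.374,44.828) → (78.579,16.006) → (53.095,45.062) → (127.011,16.896).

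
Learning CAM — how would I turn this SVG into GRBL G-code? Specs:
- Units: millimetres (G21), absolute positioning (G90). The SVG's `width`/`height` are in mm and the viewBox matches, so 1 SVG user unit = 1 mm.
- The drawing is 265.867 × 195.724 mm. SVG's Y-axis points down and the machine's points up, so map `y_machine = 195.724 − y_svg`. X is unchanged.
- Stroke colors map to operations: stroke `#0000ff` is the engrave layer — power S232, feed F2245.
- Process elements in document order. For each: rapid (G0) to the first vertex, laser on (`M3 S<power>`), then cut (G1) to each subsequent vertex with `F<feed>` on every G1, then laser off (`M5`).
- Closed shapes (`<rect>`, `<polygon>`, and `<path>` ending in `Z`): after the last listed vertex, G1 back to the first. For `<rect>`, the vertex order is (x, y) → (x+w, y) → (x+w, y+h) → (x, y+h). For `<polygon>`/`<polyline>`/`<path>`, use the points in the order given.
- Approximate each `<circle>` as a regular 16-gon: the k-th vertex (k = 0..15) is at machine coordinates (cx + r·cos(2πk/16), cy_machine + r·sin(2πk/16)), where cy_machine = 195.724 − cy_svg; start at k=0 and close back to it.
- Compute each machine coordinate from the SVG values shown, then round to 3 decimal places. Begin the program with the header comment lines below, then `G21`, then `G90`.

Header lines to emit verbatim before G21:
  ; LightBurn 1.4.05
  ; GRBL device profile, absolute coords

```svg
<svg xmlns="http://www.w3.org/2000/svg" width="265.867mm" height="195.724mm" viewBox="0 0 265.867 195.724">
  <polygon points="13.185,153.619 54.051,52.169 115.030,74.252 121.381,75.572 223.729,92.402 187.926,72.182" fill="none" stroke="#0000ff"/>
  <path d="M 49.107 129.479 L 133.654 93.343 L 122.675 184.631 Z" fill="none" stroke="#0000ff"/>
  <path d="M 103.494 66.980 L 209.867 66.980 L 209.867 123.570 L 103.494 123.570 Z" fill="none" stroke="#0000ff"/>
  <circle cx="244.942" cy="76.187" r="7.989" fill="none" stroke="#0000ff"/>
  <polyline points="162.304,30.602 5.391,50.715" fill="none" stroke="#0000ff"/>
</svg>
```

; LightBurn 1.4.05
; GRBL device profile, absolute coords
G21
G90
G0 X13.185 Y42.105
M3 S232
G1 X54.051 Y143.555 F2245
G1 X115.030 Y121.472 F2245
G1 X121.381 Y120.152 F2245
G1 X223.729 Y103.322 F2245
G1 X187.926 Y123.542 F2245
G1 X13.185 Y42.105 F2245
M5
G0 X49.107 Y66.245
M3 S232
G1 X133.654 Y102.381 F2245
G1 X122.675 Y11.093 F2245
G1 X49.107 Y66.245 F2245
M5
G0 X103.494 Y128.744
M3 S232
G1 X209.867 Y128.744 F2245
G1 X209.867 Y72.154 F2245
G1 X103.494 Y72.154 F2245
G1 X103.494 Y128.744 F2245
M5
G0 X252.931 Y119.537
M3 S232
G1 X252.323 Y122.594 F2245
G1 X250.591 Y125.186 F2245
G1 X247.999 Y126.918 F2245
G1 X244.942 Y127.526 F2245
G1 X241.885 Y126.918 F2245
G1 X239.293 Y125.186 F2245
G1 X237.561 Y122.594 F2245
G1 X236.953 Y119.537 F2245
G1 X237.561 Y116.480 F2245
G1 X239.293 Y113.888 F2245
G1 X241.885 Y112.156 F2245
G1 X244.942 Y111.548 F2245
G1 X247.999 Y112.156 F2245
G1 X250.591 Y113.888 F2245
G1 X252.323 Y116.480 F2245
G1 X252.931 Y119.537 F2245
M5
G0 X162.304 Y165.122
M3 S232
G1 X5.391 Y145.009 F2245
M5

Since the viewBox matches the mm dimensions, user units are millimetres directly. The only transform is the Y-flip y_m = 195.724 − y_svg.

Shape 1 is a closed polygon drawn with `<polygon>`. Its stroke #0000ff means engrave at S232, F2245. After flipping Y the toolpath is (13.185,42.105) → (54.051,143.555) → (115.030,121.472) → (121.381,120.152) → (223.729,103.322) → (187.926,123.542) → (13.185,42.105), returning to the start.

Shape 2 is a regular polygon drawn with `<path>`. Its stroke #0000ff means engrave at S232, F2245. After flipping Y the toolpath is (49.107,66.245) → (133.654,102.381) → (122.675,11.093) → (49.107,66.245), returning to the start.

Shape 3 is a rectangle drawn with `<path>`. Its stroke #0000ff means engrave at S232, F2245. After flipping Y the toolpath is (103.494,128.744) → (209.867,128.744) → (209.867,72.154) → (103.494,72.154) → (103.494,128.744), returning to the start.

Shape 4 is a circle drawn with `<circle>`. Its stroke #0000ff means engrave at S232, F2245. After flipping Y the toolpath is (252.931,119.537) → (252.323,122.594) → (250.591,125.186) → (247.999,126.918) → (244.942,127.526) → (241.885,126.918) → (239.293,125.186) → (237.561,122.594) → (236.953,119.537) → (237.561,116.480) → (239.293,113.888) → (241.885,112.156) → (244.942,111.548) → (247.999,112.156) → (250.591,113.888) → (252.323,116.480) → (252.931,119.537), returning to the start.

Shape 5 is a line segment drawn with `<polyline>`. Its stroke #0000ff means engrave at S232, F2245. After flipping Y the toolpath is (162.304,165.122) → (5.391,145.009).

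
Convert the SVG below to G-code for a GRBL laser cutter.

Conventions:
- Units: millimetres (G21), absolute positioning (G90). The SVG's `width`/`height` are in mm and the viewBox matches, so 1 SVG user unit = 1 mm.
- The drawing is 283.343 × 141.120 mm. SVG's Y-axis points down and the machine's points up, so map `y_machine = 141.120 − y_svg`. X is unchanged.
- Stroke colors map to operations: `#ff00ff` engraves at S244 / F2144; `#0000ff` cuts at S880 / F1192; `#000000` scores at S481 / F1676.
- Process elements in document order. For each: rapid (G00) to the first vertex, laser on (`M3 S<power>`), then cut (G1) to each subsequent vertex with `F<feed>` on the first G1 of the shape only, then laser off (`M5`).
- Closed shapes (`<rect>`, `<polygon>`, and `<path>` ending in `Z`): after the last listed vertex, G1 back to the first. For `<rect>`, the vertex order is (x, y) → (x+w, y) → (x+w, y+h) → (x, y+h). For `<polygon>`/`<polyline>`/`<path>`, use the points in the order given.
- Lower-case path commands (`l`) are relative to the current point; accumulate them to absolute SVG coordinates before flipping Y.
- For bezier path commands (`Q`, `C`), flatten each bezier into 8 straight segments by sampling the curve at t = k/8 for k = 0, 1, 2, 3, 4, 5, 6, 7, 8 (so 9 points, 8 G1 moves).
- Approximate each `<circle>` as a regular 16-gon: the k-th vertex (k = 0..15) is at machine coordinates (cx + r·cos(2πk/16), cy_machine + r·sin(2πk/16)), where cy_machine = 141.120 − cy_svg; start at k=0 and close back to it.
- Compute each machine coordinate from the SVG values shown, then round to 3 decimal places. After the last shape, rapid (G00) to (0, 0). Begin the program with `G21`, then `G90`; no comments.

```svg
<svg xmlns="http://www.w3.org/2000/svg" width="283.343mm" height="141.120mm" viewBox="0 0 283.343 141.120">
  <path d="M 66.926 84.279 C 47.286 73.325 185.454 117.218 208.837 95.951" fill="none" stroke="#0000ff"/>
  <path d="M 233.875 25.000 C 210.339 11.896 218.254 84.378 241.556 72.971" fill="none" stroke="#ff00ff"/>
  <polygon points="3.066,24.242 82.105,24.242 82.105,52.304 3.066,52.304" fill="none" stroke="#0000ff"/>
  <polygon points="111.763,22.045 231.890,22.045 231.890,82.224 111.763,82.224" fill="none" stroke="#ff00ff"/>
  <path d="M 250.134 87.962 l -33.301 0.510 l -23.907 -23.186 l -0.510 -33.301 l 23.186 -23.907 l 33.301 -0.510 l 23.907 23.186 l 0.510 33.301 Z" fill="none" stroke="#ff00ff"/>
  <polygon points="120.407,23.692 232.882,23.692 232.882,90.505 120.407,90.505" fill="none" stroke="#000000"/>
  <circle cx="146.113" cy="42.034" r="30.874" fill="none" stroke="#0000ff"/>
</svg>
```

G21
G90
G00 X66.926 Y56.841
M3 S880
G1 X66.426 Y58.612 F1192
G1 X77.526 Y56.648
G1 X97.031 Y52.354
G1 X121.748 Y47.138
G1 X148.481 Y42.405
G1 X174.037 Y39.561
G1 X195.220 Y40.014
G1 X208.837 Y45.169
M5
G00 X233.875 Y116.120
M3 S244
G1 X226.492 Y117.353 F2144
G1 X221.869 Y112.549
G1 X219.818 Y103.693
G1 X220.151 Y92.771
G1 X222.680 Y81.770
G1 X227.216 Y72.675
G1 X233.570 Y67.473
G1 X241.556 Y68.149
M5
G00 X3.066 Y116.878
M3 S880
G1 X82.105 Y116.878 F1192
G1 X82.105 Y88.816
G1 X3.066 Y88.816
G1 X3.066 Y116.878
M5
G00 X111.763 Y119.075
M3 S244
G1 X231.890 Y119.075 F2144
G1 X231.890 Y58.896
G1 X111.763 Y58.896
G1 X111.763 Y119.075
M5
G00 X250.134 Y53.158
M3 S244
G1 X216.833 Y52.648 F2144
G1 X192.926 Y75.834
G1 X192.416 Y109.135
G1 X215.602 Y133.042
G1 X248.903 Y133.552
G1 X272.810 Y110.366
G1 X273.320 Y77.065
G1 X250.134 Y53.158
M5
G00 X120.407 Y117.428
M3 S481
G1 X232.882 Y117.428 F1676
G1 X232.882 Y50.615
G1 X120.407 Y50.615
G1 X120.407 Y117.428
M5
G00 X176.987 Y99.086
M3 S880
G1 X174.637 Y110.901 F1192
G1 X167.944 Y120.917
G1 X157.928 Y127.610
G1 X146.113 Y129.960
G1 X134.298 Y127.610
G1 X124.282 Y120.917
G1 X117.589 Y110.901
G1 X115.239 Y99.086
G1 X117.589 Y87.271
G1 X124.282 Y77.255
G1 X134.298 Y70.562
G1 X146.113 Y68.212
G1 X157.928 Y70.562
G1 X167.944 Y77.255
G1 X174.637 Y87.271
G1 X176.987 Y99.086
M5
G00 X0.000 Y0.000

viewBox `0 0 283.343 141.120` with mm width/height → 1 unit = 1 mm. Flip: y_m = 141.120 − y_svg.

**Shape 1** — `<path>` cubic bezier, stroke `#0000ff` → cut (S880, F1192). Control points (SVG): P0=(66.926,84.279), P1=(47.286,73.325), P2=(185.454,117.218), P3=(208.837,95.951); sampled at t=k/8. Machine vertices: (66.926,56.841) → (66.426,58.612) → (77.526,56.648) → (97.031,52.354) → (121.748,47.138) → (148.481,42.405) → (174.037,39.561) → (195.220,40.014) → (208.837,45.169). Open path.

**Shape 2** — `<path>` cubic bezier, stroke `#ff00ff` → engrave (S244, F2144). Control points (SVG): P0=(233.875,25.000), P1=(210.339,11.896), P2=(218.254,84.378), P3=(241.556,72.971); sampled at t=k/8. Machine vertices: (233.875,116.120) → (226.492,117.353) → (221.869,112.549) → (219.818,103.693) → (220.151,92.771) → (222.680,81.770) → (227.216,72.675) → (233.570,67.473) → (241.556,68.149). Open path.

**Shape 3** — `<polygon>` rectangle, stroke `#0000ff` → cut (S880, F1192). Machine vertices: (3.066,116.878) → (82.105,116.878) → (82.105,88.816) → (3.066,88.816) → (3.066,116.878). Closed: final G1 returns to the first vertex.

**Shape 4** — `<polygon>` rectangle, stroke `#ff00ff` → engrave (S244, F2144). Machine vertices: (111.763,119.075) → (231.890,119.075) → (231.890,58.896) → (111.763,58.896) → (111.763,119.075). Closed: final G1 returns to the first vertex.

**Shape 5** — `<path>` regular polygon, stroke `#ff00ff` → engrave (S244, F2144). Machine vertices: (250.134,53.158) → (216.833,52.648) → (192.926,75.834) → (192.416,109.135) → (215.602,133.042) → (248.903,133.552) → (272.810,110.366) → (273.320,77.065) → (250.134,53.158). Closed: final G1 returns to the first vertex.

**Shape 6** — `<polygon>` rectangle, stroke `#000000` → score (S481, F1676). Machine vertices: (120.407,117.428) → (232.882,117.428) → (232.882,50.615) → (120.407,50.615) → (120.407,117.428). Closed: final G1 returns to the first vertex.

**Shape 7** — `<circle>` circle, stroke `#0000ff` → cut (S880, F1192). Machine vertices: (176.987,99.086) → (174.637,110.901) → (167.944,120.917) → (157.928,127.610) → (146.113,129.960) → (134.298,127.610) → (124.282,120.917) → (117.589,110.901) → (115.239,99.086) → (117.589,87.271) → (124.282,77.255) → (134.298,70.562) → (146.113,68.212) → (157.928,70.562) → (167.944,77.255) → (174.637,87.271) → (176.987,99.086). Closed: final G1 returns to the first vertex.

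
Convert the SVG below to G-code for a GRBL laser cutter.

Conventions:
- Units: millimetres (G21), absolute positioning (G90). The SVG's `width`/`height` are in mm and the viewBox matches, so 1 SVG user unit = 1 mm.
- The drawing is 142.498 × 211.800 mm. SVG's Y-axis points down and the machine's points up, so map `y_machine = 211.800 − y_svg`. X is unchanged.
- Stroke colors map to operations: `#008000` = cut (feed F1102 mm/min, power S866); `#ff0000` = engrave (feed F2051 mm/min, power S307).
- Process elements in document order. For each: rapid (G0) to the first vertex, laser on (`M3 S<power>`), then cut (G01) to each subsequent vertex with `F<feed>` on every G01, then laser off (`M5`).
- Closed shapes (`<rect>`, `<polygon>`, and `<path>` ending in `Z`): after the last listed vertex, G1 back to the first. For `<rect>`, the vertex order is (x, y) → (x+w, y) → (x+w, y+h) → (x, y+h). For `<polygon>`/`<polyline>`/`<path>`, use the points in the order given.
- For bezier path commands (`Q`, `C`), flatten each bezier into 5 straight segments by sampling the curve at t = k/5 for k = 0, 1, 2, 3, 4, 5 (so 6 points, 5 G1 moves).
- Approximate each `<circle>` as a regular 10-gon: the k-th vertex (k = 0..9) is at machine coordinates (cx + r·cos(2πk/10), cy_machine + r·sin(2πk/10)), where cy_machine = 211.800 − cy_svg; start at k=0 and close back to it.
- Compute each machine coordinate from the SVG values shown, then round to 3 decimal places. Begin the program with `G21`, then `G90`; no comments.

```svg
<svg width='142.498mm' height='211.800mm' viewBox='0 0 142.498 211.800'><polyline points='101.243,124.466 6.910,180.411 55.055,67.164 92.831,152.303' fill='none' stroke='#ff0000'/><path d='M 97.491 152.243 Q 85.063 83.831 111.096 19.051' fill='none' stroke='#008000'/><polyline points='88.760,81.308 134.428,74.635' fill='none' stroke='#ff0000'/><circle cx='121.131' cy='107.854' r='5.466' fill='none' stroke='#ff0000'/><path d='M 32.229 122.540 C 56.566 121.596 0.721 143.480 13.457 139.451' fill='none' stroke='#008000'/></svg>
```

G21
G90
G0 X101.243 Y87.334
M3 S307
G01 X6.910 Y31.389 F2051
G01 X55.055 Y144.636 F2051
G01 X92.831 Y59.497 F2051
M5
G0 X97.491 Y59.557
M3 S866
G01 X94.058 Y86.777 F1102
G01 X93.702 Y113.705 F1102
G01 X96.423 Y140.344 F1102
G01 X102.221 Y166.692 F1102
G01 X111.096 Y192.749 F1102
M5
G0 X88.760 Y130.492
M3 S307
G01 X134.428 Y137.165 F2051
M5
G0 X126.597 Y103.946
M3 S307
G01 X125.553 Y107.159 F2051
G01 X122.820 Y109.144 F2051
G01 X119.442 Y109.144 F2051
G01 X116.709 Y107.159 F2051
G01 X115.665 Y103.946 F2051
G01 X116.709 Y100.733 F2051
G01 X119.442 Y98.748 F2051
G01 X122.820 Y98.748 F2051
G01 X125.553 Y100.733 F2051
G01 X126.597 Y103.946 F2051
M5
G0 X32.229 Y89.260
M3 S866
G01 X38.399 Y87.477 F1102
G01 X32.467 Y82.555 F1102
G01 X21.572 Y76.833 F1102
G01 X12.855 Y72.651 F1102
G01 X13.457 Y72.349 F1102
M5

1 u = 1 mm; y_m = 211.800 − y.

[1] `<polyline>` open polyline, #ff0000→engrave S307 F2051: (101.243,87.334) → (6.910,31.389) → (55.055,144.636) → (92.831,59.497)

[2] `<path>` quadratic bezier, #008000→cut S866 F1102: (97.491,59.557) → (94.058,86.777) → (93.702,113.705) → (96.423,140.344) → (102.221,166.692) → (111.096,192.749)

[3] `<polyline>` line segment, #ff0000→engrave S307 F2051: (88.760,130.492) → (134.428,137.165)

[4] `<circle>` circle, #ff0000→engrave S307 F2051: (126.597,103.946) → (125.553,107.159) → (122.820,109.144) → (119.442,109.144) → (116.709,107.159) → (115.665,103.946) → (116.709,100.733) → (119.442,98.748) → (122.820,98.748) → (125.553,100.733) → (126.597,103.946) (closed)

[5] `<path>` cubic bezier, #008000→cut S866 F1102: (32.229,89.260) → (38.399,87.477) → (32.467,82.555) → (21.572,76.833) → (12.855,72.651) → (13.457,72.349)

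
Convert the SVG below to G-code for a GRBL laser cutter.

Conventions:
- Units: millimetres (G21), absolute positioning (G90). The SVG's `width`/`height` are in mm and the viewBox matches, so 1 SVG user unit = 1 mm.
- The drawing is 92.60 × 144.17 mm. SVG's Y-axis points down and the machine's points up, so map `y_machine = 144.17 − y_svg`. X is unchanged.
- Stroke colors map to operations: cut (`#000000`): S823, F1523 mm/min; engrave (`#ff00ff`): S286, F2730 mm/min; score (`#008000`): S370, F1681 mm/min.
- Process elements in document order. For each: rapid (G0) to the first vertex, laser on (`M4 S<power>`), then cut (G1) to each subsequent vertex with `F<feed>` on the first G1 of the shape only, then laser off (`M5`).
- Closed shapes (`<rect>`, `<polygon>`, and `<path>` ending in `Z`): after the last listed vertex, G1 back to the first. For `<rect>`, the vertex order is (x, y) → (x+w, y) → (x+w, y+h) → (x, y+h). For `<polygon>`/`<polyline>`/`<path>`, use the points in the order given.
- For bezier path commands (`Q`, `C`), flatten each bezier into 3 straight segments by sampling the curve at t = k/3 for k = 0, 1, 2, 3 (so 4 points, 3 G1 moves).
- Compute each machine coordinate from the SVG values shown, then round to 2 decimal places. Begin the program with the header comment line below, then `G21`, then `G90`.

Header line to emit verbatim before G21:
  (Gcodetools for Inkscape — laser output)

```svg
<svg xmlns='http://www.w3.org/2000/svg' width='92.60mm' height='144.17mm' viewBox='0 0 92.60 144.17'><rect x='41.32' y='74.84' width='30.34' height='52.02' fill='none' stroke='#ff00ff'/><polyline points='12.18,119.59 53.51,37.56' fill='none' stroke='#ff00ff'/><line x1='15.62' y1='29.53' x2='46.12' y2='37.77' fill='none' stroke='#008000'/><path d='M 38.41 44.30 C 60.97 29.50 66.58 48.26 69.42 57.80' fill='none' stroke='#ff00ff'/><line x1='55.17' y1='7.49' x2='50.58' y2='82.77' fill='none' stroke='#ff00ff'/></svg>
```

Since the viewBox matches the mm dimensions, user units are millimetres directly. The only transform is the Y-flip y_m = 144.17 − y_svg.

Shape 1 is a rectangle drawn with `<rect>`. Its stroke #ff00ff means engrave at S286, F2730. After flipping Y the toolpath is (41.32,69.33) → (71.66,69.33) → (71.66,17.31) → (41.32,17.31) → (41.32,69.33), returning to the start.

Shape 2 is a line segment drawn with `<polyline>`. Its stroke #ff00ff means engrave at S286, F2730. After flipping Y the toolpath is (12.18,24.58) → (53.51,106.61).

Shape 3 is a line segment drawn with `<line>`. Its stroke #008000 means score at S370, F1681. After flipping Y the toolpath is (15.62,114.64) → (46.12,106.40).

Shape 4 is a cubic bezier drawn with `<path>`. Its stroke #ff00ff means engrave at S286, F2730. After flipping Y the toolpath is (38.41,99.87) → (55.85,105.07) → (65.13,97.40) → (69.42,86.37).

Shape 5 is a line segment drawn with `<line>`. Its stroke #ff00ff means engrave at S286, F2730. After flipping Y the toolpath is (55.17,136.68) → (50.58,61.40).

(Gcodetools for Inkscape — laser output)
G21
G90
G0 X41.32 Y69.33
M4 S286
G1 X71.66 Y69.33 F2730
G1 X71.66 Y17.31
G1 X41.32 Y17.31
G1 X41.32 Y69.33
M5
G0 X12.18 Y24.58
M4 S286
G1 X53.51 Y106.61 F2730
M5
G0 X15.62 Y114.64
M4 S370
G1 X46.12 Y106.40 F1681
M5
G0 X38.41 Y99.87
M4 S286
G1 X55.85 Y105.07 F2730
G1 X65.13 Y97.40
G1 X69.42 Y86.37
M5
G0 X55.17 Y136.68
M4 S286
G1 X50.58 Y61.40 F2730
M5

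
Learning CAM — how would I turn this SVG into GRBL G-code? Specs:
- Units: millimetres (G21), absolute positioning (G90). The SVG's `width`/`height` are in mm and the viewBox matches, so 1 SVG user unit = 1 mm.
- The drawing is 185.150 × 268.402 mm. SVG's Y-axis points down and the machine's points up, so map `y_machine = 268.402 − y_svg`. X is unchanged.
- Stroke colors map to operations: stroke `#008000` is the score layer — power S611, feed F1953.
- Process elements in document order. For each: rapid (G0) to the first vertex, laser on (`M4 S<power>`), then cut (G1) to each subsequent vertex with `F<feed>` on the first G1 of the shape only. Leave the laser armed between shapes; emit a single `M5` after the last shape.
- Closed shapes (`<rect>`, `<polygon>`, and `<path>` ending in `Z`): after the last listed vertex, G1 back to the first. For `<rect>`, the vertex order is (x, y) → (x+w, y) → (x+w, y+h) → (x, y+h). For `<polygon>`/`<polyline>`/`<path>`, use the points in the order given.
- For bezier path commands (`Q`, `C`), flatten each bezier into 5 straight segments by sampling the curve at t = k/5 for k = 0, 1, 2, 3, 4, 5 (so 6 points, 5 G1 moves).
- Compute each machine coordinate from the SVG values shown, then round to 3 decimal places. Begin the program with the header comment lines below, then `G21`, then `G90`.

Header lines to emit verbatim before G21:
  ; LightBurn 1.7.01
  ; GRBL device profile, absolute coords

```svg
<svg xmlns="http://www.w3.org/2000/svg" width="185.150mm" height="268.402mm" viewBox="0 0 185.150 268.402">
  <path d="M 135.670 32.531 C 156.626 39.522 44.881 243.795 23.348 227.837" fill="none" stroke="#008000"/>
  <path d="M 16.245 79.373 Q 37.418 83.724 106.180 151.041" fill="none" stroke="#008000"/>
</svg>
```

; LightBurn 1.7.01
; GRBL device profile, absolute coords
G21
G90
G0 X135.670 Y235.871
M4 S611
G1 X134.103 Y211.343 F1953
G1 X111.387 Y159.507
G1 X78.223 Y100.405
G1 X45.310 Y54.078
G1 X23.348 Y40.565
G0 X16.245 Y189.029
M4 S611
G1 X26.618 Y184.770 F1953
G1 X40.798 Y175.474
G1 X58.785 Y161.140
G1 X80.579 Y141.769
G1 X106.180 Y117.361
M5

viewBox `0 0 185.150 268.402` with mm width/height → 1 unit = 1 mm. Flip: y_m = 268.402 − y_svg.

**Shape 1** — `<path>` cubic bezier, stroke `#008000` → score (S611, F1953). Control points (SVG): P0=(135.670,32.531), P1=(156.626,39.522), P2=(44.881,243.795), P3=(23.348,227.837); sampled at t=k/5. Machine vertices: (135.670,235.871) → (134.103,211.343) → (111.387,159.507) → (78.223,100.405) → (45.310,54.078) → (23.348,40.565). Open path.

**Shape 2** — `<path>` quadratic bezier, stroke `#008000` → score (S611, F1953). Control points (SVG): P0=(16.245,79.373), P1=(37.418,83.724), P2=(106.180,151.041); sampled at t=k/5. Machine vertices: (16.245,189.029) → (26.618,184.770) → (40.798,175.474) → (58.785,161.140) → (80.579,141.769) → (106.180,117.361). Open path.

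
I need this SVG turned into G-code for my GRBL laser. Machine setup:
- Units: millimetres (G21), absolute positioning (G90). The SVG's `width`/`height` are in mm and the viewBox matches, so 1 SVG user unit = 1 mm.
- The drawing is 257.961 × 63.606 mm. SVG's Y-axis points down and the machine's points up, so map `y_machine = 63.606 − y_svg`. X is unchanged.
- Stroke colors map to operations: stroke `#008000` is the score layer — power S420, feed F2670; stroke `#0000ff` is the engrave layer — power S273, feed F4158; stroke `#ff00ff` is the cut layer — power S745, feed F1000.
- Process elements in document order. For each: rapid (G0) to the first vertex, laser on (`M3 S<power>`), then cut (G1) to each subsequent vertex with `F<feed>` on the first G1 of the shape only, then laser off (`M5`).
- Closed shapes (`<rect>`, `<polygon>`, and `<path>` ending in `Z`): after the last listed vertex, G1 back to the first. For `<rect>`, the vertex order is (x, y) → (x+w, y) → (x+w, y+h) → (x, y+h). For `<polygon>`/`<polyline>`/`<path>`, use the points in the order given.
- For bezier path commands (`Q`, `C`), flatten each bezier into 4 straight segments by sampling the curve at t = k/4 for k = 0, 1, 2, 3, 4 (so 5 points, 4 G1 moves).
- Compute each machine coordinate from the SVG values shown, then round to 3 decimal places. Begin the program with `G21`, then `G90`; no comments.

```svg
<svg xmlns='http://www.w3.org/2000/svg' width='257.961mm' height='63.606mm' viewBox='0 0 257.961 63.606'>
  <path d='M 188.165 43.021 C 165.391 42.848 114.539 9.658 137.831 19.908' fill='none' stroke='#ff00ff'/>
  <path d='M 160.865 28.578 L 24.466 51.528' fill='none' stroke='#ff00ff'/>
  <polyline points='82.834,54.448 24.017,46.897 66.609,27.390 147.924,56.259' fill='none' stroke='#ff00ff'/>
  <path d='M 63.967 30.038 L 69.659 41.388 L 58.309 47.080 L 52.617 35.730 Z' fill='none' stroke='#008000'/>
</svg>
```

Since the viewBox matches the mm dimensions, user units are millimetres directly. The only transform is the Y-flip y_m = 63.606 − y_svg.

Shape 1 is a cubic bezier drawn with `<path>`. Its stroke #ff00ff means cut at S745, F1000. After flipping Y the toolpath is (188.165,20.585) → (167.417,25.711) → (145.723,36.050) → (132.667,44.435) → (137.831,43.698).

Shape 2 is a line segment drawn with `<path>`. Its stroke #ff00ff means cut at S745, F1000. After flipping Y the toolpath is (160.865,35.028) → (24.466,12.078).

Shape 3 is a open polyline drawn with `<polyline>`. Its stroke #ff00ff means cut at S745, F1000. After flipping Y the toolpath is (82.834,9.158) → (24.017,16.709) → (66.609,36.216) → (147.924,7.347).

Shape 4 is a regular polygon drawn with `<path>`. Its stroke #008000 means score at S420, F2670. After flipping Y the toolpath is (63.967,33.568) → (69.659,22.218) → (58.309,16.526) → (52.617,27.876) → (63.967,33.568), returning to the start.

G21
G90
G0 X188.165 Y20.585
M3 S745
G1 X167.417 Y25.711 F1000
G1 X145.723 Y36.050
G1 X132.667 Y44.435
G1 X137.831 Y43.698
M5
G0 X160.865 Y35.028
M3 S745
G1 X24.466 Y12.078 F1000
M5
G0 X82.834 Y9.158
M3 S745
G1 X24.017 Y16.709 F1000
G1 X66.609 Y36.216
G1 X147.924 Y7.347
M5
G0 X63.967 Y33.568
M3 S420
G1 X69.659 Y22.218 F2670
G1 X58.309 Y16.526
G1 X52.617 Y27.876
G1 X63.967 Y33.568
M5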